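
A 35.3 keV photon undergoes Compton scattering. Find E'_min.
31.0150 keV (at θ = 180°)

The scattered photon has minimum energy when its wavelength is maximum, i.e., when the Compton shift Δλ = λ_C(1 − cos θ) is maximum. This occurs at θ = 180° (backscattering), giving Δλ_max = 2λ_C = 4.8526 pm.

Initial wavelength: λ₀ = hc/E₀ = 35.1230 pm
Maximum final wavelength: λ'_max = λ₀ + 2λ_C = 35.1230 + 4.8526 = 39.9756 pm
Minimum final energy: E'_min = hc/λ'_max = 31.0150 keV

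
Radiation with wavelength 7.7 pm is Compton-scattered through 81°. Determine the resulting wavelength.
9.7468 pm

Using the Compton scattering formula:
λ' = λ + Δλ = λ + λ_C(1 - cos θ)

Given:
- Initial wavelength λ = 7.7 pm
- Scattering angle θ = 81°
- Compton wavelength λ_C ≈ 2.4263 pm

Calculate the shift:
Δλ = 2.4263 × (1 - cos(81°))
Δλ = 2.4263 × 0.8436
Δλ = 2.0468 pm

Final wavelength:
λ' = 7.7 + 2.0468 = 9.7468 pm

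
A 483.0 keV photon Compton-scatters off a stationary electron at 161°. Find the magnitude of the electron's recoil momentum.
3.4537e-22 kg·m/s

The electron is initially at rest, so by conservation of momentum:
p⃗_e = p⃗₀ − p⃗'  (incident photon momentum minus scattered photon momentum)

Photon momentum magnitudes (p = h/λ = E/c):
λ₀ = hc/E₀ = 2.5670 pm → p₀ = h/λ₀ = 2.5813e-22 kg·m/s
Δλ = λ_C(1 − cos 161°) = 4.7204 pm
λ' = 7.2874 pm → p' = h/λ' = 9.0925e-23 kg·m/s

The scattered photon makes angle θ = 161° with the incident direction, so by the law of cosines:
|p⃗_e|² = p₀² + p'² − 2p₀p'cos θ
|p⃗_e|² = (2.5813e-22)² + (9.0925e-23)² − 2·2.5813e-22·9.0925e-23·cos(161°)
|p⃗_e| = 3.4537e-22 kg·m/s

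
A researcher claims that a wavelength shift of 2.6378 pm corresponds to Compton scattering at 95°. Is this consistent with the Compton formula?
Yes, consistent

Calculate the expected shift for θ = 95°:

Δλ_expected = λ_C(1 - cos(95°))
Δλ_expected = 2.4263 × (1 - cos(95°))
Δλ_expected = 2.4263 × 1.0872
Δλ_expected = 2.6378 pm

Given shift: 2.6378 pm
Expected shift: 2.6378 pm
Difference: 0.0000 pm

The values match. This is consistent with Compton scattering at the stated angle.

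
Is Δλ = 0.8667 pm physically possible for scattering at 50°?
Yes, consistent

Calculate the expected shift for θ = 50°:

Δλ_expected = λ_C(1 - cos(50°))
Δλ_expected = 2.4263 × (1 - cos(50°))
Δλ_expected = 2.4263 × 0.3572
Δλ_expected = 0.8667 pm

Given shift: 0.8667 pm
Expected shift: 0.8667 pm
Difference: 0.0000 pm

The values match. This is consistent with Compton scattering at the stated angle.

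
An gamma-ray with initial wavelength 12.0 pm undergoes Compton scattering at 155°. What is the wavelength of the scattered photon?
16.6253 pm

Using the Compton scattering formula:
λ' = λ + Δλ = λ + λ_C(1 - cos θ)

Given:
- Initial wavelength λ = 12.0 pm
- Scattering angle θ = 155°
- Compton wavelength λ_C ≈ 2.4263 pm

Calculate the shift:
Δλ = 2.4263 × (1 - cos(155°))
Δλ = 2.4263 × 1.9063
Δλ = 4.6253 pm

Final wavelength:
λ' = 12.0 + 4.6253 = 16.6253 pm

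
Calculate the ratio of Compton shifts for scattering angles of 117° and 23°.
117° produces the larger shift by a factor of 18.290

Calculate both shifts using Δλ = λ_C(1 - cos θ):

For θ₁ = 23°:
Δλ₁ = 2.4263 × (1 - cos(23°))
Δλ₁ = 2.4263 × 0.0795
Δλ₁ = 0.1929 pm

For θ₂ = 117°:
Δλ₂ = 2.4263 × (1 - cos(117°))
Δλ₂ = 2.4263 × 1.4540
Δλ₂ = 3.5278 pm

The 117° angle produces the larger shift.
Ratio: 3.5278/0.1929 = 18.290

(Intermediate values are shown rounded; full precision is carried through to the final answer.)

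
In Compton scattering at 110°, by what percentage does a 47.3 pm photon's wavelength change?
6.8841%

Calculate the Compton shift:
Δλ = λ_C(1 - cos(110°))
Δλ = 2.4263 × (1 - cos(110°))
Δλ = 2.4263 × 1.3420
Δλ = 3.2562 pm

Percentage change:
(Δλ/λ₀) × 100 = (3.2562/47.3) × 100
= 6.8841%

(Intermediate values are shown rounded; full precision is carried through to the final answer.)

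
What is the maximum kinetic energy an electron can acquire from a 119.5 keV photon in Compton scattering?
38.0807 keV

Maximum energy transfer occurs at θ = 180° (backscattering).

Initial photon: E₀ = 119.5 keV → λ₀ = 10.3752 pm

Maximum Compton shift (at 180°):
Δλ_max = 2λ_C = 2 × 2.4263 = 4.8526 pm

Final wavelength:
λ' = 10.3752 + 4.8526 = 15.2279 pm

Minimum photon energy (maximum energy to electron):
E'_min = hc/λ' = 81.4193 keV

Maximum electron kinetic energy:
K_max = E₀ - E'_min = 119.5000 - 81.4193 = 38.0807 keV

(Intermediate values are shown rounded; full precision is carried through to the final answer.)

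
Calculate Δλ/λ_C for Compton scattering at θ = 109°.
1.3256 λ_C

The Compton shift formula is:
Δλ = λ_C(1 - cos θ)

Dividing both sides by λ_C:
Δλ/λ_C = 1 - cos θ

For θ = 109°:
Δλ/λ_C = 1 - cos(109°)
Δλ/λ_C = 1 - -0.3256
Δλ/λ_C = 1.3256

This means the shift is 1.3256 × λ_C = 3.2162 pm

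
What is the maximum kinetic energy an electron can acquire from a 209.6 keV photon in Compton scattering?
94.4576 keV

Maximum energy transfer occurs at θ = 180° (backscattering).

Initial photon: E₀ = 209.6 keV → λ₀ = 5.9153 pm

Maximum Compton shift (at 180°):
Δλ_max = 2λ_C = 2 × 2.4263 = 4.8526 pm

Final wavelength:
λ' = 5.9153 + 4.8526 = 10.7679 pm

Minimum photon energy (maximum energy to electron):
E'_min = hc/λ' = 115.1424 keV

Maximum electron kinetic energy:
K_max = E₀ - E'_min = 209.6000 - 115.1424 = 94.4576 keV

(Intermediate values are shown rounded; full precision is carried through to the final answer.)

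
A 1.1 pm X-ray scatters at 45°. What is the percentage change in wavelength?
64.6045%

Calculate the Compton shift:
Δλ = λ_C(1 - cos(45°))
Δλ = 2.4263 × (1 - cos(45°))
Δλ = 2.4263 × 0.2929
Δλ = 0.7106 pm

Percentage change:
(Δλ/λ₀) × 100 = (0.7106/1.1) × 100
= 64.6045%

(Intermediate values are shown rounded; full precision is carried through to the final answer.)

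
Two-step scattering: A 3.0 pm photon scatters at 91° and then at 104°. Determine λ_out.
8.4819 pm

Apply Compton shift twice:

First scattering at θ₁ = 91°:
Δλ₁ = λ_C(1 - cos(91°))
Δλ₁ = 2.4263 × 1.0175
Δλ₁ = 2.4687 pm

After first scattering:
λ₁ = 3.0 + 2.4687 = 5.4687 pm

Second scattering at θ₂ = 104°:
Δλ₂ = λ_C(1 - cos(104°))
Δλ₂ = 2.4263 × 1.2419
Δλ₂ = 3.0133 pm

Final wavelength:
λ₂ = 5.4687 + 3.0133 = 8.4819 pm

Total shift: Δλ_total = 2.4687 + 3.0133 = 5.4819 pm

(Intermediate values are shown rounded; full precision is carried through to the final answer.)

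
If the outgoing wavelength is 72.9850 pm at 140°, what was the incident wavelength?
68.7000 pm

From λ' = λ + Δλ, we have λ = λ' - Δλ

First calculate the Compton shift:
Δλ = λ_C(1 - cos θ)
Δλ = 2.4263 × (1 - cos(140°))
Δλ = 2.4263 × 1.7660
Δλ = 4.2850 pm

Initial wavelength:
λ = λ' - Δλ
λ = 72.9850 - 4.2850
λ = 68.7000 pm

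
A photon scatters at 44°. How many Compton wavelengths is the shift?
0.2807 λ_C

The Compton shift formula is:
Δλ = λ_C(1 - cos θ)

Dividing both sides by λ_C:
Δλ/λ_C = 1 - cos θ

For θ = 44°:
Δλ/λ_C = 1 - cos(44°)
Δλ/λ_C = 1 - 0.7193
Δλ/λ_C = 0.2807

This means the shift is 0.2807 × λ_C = 0.6810 pm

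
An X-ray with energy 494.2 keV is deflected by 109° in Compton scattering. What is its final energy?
216.5653 keV

First convert energy to wavelength:
λ = hc/E, with hc ≈ 1239.842 keV·pm (i.e. 1239.842 eV·nm)

For E = 494.2 keV = 494200 eV:
λ = 1239.842 keV·pm / 494.2 keV
λ = 2.5088 pm

Calculate the Compton shift:
Δλ = λ_C(1 - cos(109°)) = 2.4263 × 1.3256
Δλ = 3.2162 pm

Final wavelength:
λ' = 2.5088 + 3.2162 = 5.7250 pm

Final energy:
E' = hc/λ' = 1239.842 / 5.7250 = 216.5653 keV

(Intermediate values are shown rounded; full precision is carried through to the final answer.)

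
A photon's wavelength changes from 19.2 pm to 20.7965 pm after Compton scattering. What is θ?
70.00°

First find the wavelength shift:
Δλ = λ' - λ = 20.7965 - 19.2 = 1.5965 pm

Using Δλ = λ_C(1 - cos θ), with λ_C = h/(m_e·c) ≈ 2.42631024 pm:
cos θ = 1 - Δλ/λ_C
cos θ = 1 - 1.5965/2.42631024
cos θ = 0.342005

θ = arccos(0.342005)
θ = 70.00°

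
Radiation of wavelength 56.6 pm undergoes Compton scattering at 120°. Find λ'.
60.2395 pm

Using the Compton formula: λ' = λ + λ_C(1 − cos θ)

For θ = 120°, cos θ = -1/2 (exact) = -0.5000, so:
1 − cos 120° = 1 − (-1/2) = 1.5000

Δλ = λ_C × 1.5000 = 2.4263 × 1.5000 = 3.6395 pm

λ' = 56.6 + 3.6395 = 60.2395 pm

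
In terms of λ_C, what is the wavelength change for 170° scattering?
1.9848 λ_C

The Compton shift formula is:
Δλ = λ_C(1 - cos θ)

Dividing both sides by λ_C:
Δλ/λ_C = 1 - cos θ

For θ = 170°:
Δλ/λ_C = 1 - cos(170°)
Δλ/λ_C = 1 - -0.9848
Δλ/λ_C = 1.9848

This means the shift is 1.9848 × λ_C = 4.8158 pm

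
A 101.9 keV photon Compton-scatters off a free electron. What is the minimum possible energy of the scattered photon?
72.8468 keV (at θ = 180°)

The scattered photon has minimum energy when its wavelength is maximum, i.e., when the Compton shift Δλ = λ_C(1 − cos θ) is maximum. This occurs at θ = 180° (backscattering), giving Δλ_max = 2λ_C = 4.8526 pm.

Initial wavelength: λ₀ = hc/E₀ = 12.1672 pm
Maximum final wavelength: λ'_max = λ₀ + 2λ_C = 12.1672 + 4.8526 = 17.0199 pm
Minimum final energy: E'_min = hc/λ'_max = 72.8468 keV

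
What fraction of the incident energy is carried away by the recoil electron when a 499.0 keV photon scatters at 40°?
0.1860 (or 18.60%)

Calculate initial and final photon energies:

Initial: E₀ = 499.0 keV → λ₀ = 2.4847 pm
Compton shift: Δλ = 0.5676 pm
Final wavelength: λ' = 3.0523 pm
Final energy: E' = 406.1990 keV

Fractional energy loss:
(E₀ - E')/E₀ = (499.0000 - 406.1990)/499.0000
= 92.8010/499.0000
= 0.1860
= 18.60%

(Intermediate values are shown rounded; full precision is carried through to the final answer.)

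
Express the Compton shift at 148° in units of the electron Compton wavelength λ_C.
1.8480 λ_C

The Compton shift formula is:
Δλ = λ_C(1 - cos θ)

Dividing both sides by λ_C:
Δλ/λ_C = 1 - cos θ

For θ = 148°:
Δλ/λ_C = 1 - cos(148°)
Δλ/λ_C = 1 - -0.8480
Δλ/λ_C = 1.8480

This means the shift is 1.8480 × λ_C = 4.4839 pm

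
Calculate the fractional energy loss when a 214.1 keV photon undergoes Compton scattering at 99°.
0.3264 (or 32.64%)

Calculate initial and final photon energies:

Initial: E₀ = 214.1 keV → λ₀ = 5.7909 pm
Compton shift: Δλ = 2.8059 pm
Final wavelength: λ' = 8.5968 pm
Final energy: E' = 144.2211 keV

Fractional energy loss:
(E₀ - E')/E₀ = (214.1000 - 144.2211)/214.1000
= 69.8789/214.1000
= 0.3264
= 32.64%

(Intermediate values are shown rounded; full precision is carried through to the final answer.)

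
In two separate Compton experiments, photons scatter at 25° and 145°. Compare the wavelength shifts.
145° produces the larger shift by a factor of 19.416

Calculate both shifts using Δλ = λ_C(1 - cos θ):

For θ₁ = 25°:
Δλ₁ = 2.4263 × (1 - cos(25°))
Δλ₁ = 2.4263 × 0.0937
Δλ₁ = 0.2273 pm

For θ₂ = 145°:
Δλ₂ = 2.4263 × (1 - cos(145°))
Δλ₂ = 2.4263 × 1.8192
Δλ₂ = 4.4138 pm

The 145° angle produces the larger shift.
Ratio: 4.4138/0.2273 = 19.416

(Intermediate values are shown rounded; full precision is carried through to the final answer.)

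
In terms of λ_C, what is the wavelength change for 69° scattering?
0.6416 λ_C

The Compton shift formula is:
Δλ = λ_C(1 - cos θ)

Dividing both sides by λ_C:
Δλ/λ_C = 1 - cos θ

For θ = 69°:
Δλ/λ_C = 1 - cos(69°)
Δλ/λ_C = 1 - 0.3584
Δλ/λ_C = 0.6416

This means the shift is 0.6416 × λ_C = 1.5568 pm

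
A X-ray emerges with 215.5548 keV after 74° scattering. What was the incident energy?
310.4000 keV

Convert final energy to wavelength (hc ≈ 1239.842 keV·pm):
λ' = hc/E' = 1239.842 / 215.5548 = 5.7519 pm

Calculate the Compton shift:
Δλ = λ_C(1 - cos(74°))
Δλ = 2.4263 × (1 - cos(74°))
Δλ = 1.7575 pm

Initial wavelength:
λ = λ' - Δλ = 5.7519 - 1.7575 = 3.9943 pm

Initial energy:
E = hc/λ = 1239.842 / 3.9943 = 310.4000 keV

(Intermediate values are shown rounded; full precision is carried through to the final answer.)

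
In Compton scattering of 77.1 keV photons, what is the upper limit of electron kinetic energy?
17.8726 keV

Maximum energy transfer occurs at θ = 180° (backscattering).

Initial photon: E₀ = 77.1 keV → λ₀ = 16.0810 pm

Maximum Compton shift (at 180°):
Δλ_max = 2λ_C = 2 × 2.4263 = 4.8526 pm

Final wavelength:
λ' = 16.0810 + 4.8526 = 20.9336 pm

Minimum photon energy (maximum energy to electron):
E'_min = hc/λ' = 59.2274 keV

Maximum electron kinetic energy:
K_max = E₀ - E'_min = 77.1000 - 59.2274 = 17.8726 keV

(Intermediate values are shown rounded; full precision is carried through to the final answer.)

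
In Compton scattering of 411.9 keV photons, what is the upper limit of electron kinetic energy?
254.2130 keV

Maximum energy transfer occurs at θ = 180° (backscattering).

Initial photon: E₀ = 411.9 keV → λ₀ = 3.0101 pm

Maximum Compton shift (at 180°):
Δλ_max = 2λ_C = 2 × 2.4263 = 4.8526 pm

Final wavelength:
λ' = 3.0101 + 4.8526 = 7.8627 pm

Minimum photon energy (maximum energy to electron):
E'_min = hc/λ' = 157.6870 keV

Maximum electron kinetic energy:
K_max = E₀ - E'_min = 411.9000 - 157.6870 = 254.2130 keV

(Intermediate values are shown rounded; full precision is carried through to the final answer.)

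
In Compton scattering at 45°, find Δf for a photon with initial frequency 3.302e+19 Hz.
2.397e+18 Hz (decrease)

Convert frequency to wavelength (c = 299792458 m/s):
λ₀ = c/f₀ = 299792458/3.302e+19 = 9.0791174e-12 m = 9.0791 pm

Calculate Compton shift:
Δλ = λ_C(1 - cos(45°)) = 0.7106 pm

Final wavelength:
λ' = λ₀ + Δλ = 9.0791 + 0.7106 = 9.7898 pm

Final frequency:
f' = c/λ' = 299792458/9.7897673e-12 = 3.0623042e+19 Hz

Frequency shift (decrease):
Δf = f₀ - f' = 3.302e+19 - 3.0623042e+19 = 2.397e+18 Hz

(Intermediate values are shown rounded; full precision is carried through to the final answer.)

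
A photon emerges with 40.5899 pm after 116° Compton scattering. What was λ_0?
37.1000 pm

From λ' = λ + Δλ, we have λ = λ' - Δλ

First calculate the Compton shift:
Δλ = λ_C(1 - cos θ)
Δλ = 2.4263 × (1 - cos(116°))
Δλ = 2.4263 × 1.4384
Δλ = 3.4899 pm

Initial wavelength:
λ = λ' - Δλ
λ = 40.5899 - 3.4899
λ = 37.1000 pm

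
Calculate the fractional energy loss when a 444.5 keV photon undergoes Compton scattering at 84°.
0.4379 (or 43.79%)

Calculate initial and final photon energies:

Initial: E₀ = 444.5 keV → λ₀ = 2.7893 pm
Compton shift: Δλ = 2.1727 pm
Final wavelength: λ' = 4.9620 pm
Final energy: E' = 249.8680 keV

Fractional energy loss:
(E₀ - E')/E₀ = (444.5000 - 249.8680)/444.5000
= 194.6320/444.5000
= 0.4379
= 43.79%

(Intermediate values are shown rounded; full precision is carried through to the final answer.)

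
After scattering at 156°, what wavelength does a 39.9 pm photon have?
44.5429 pm

Using the Compton scattering formula:
λ' = λ + Δλ = λ + λ_C(1 - cos θ)

Given:
- Initial wavelength λ = 39.9 pm
- Scattering angle θ = 156°
- Compton wavelength λ_C ≈ 2.4263 pm

Calculate the shift:
Δλ = 2.4263 × (1 - cos(156°))
Δλ = 2.4263 × 1.9135
Δλ = 4.6429 pm

Final wavelength:
λ' = 39.9 + 4.6429 = 44.5429 pm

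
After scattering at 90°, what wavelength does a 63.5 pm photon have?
65.9263 pm

Using the Compton scattering formula:
λ' = λ + Δλ = λ + λ_C(1 - cos θ)

Given:
- Initial wavelength λ = 63.5 pm
- Scattering angle θ = 90°
- Compton wavelength λ_C ≈ 2.4263 pm

Calculate the shift:
Δλ = 2.4263 × (1 - cos(90°))
Δλ = 2.4263 × 1.0000
Δλ = 2.4263 pm

Final wavelength:
λ' = 63.5 + 2.4263 = 65.9263 pm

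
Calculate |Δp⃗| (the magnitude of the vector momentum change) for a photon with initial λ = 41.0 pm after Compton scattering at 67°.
1.7536e-23 kg·m/s

Photon momentum magnitude is p = h/λ.

Initial momentum:
p₀ = h/λ = 6.6261e-34/4.1000e-11 = 1.6161e-23 kg·m/s

After scattering:
λ' = λ + Δλ = 41.0 + 1.4783 = 42.4783 pm
p' = h/λ' = 6.6261e-34/4.2478e-11 = 1.5599e-23 kg·m/s

Momentum is a vector; the scattered photon's direction makes angle θ = 67° with the incident direction. The magnitude of the vector change Δp⃗ = p⃗₀ − p⃗' is found from the law of cosines:
|Δp⃗|² = p₀² + p'² − 2p₀p'cos θ
|Δp⃗|² = (1.6161e-23)² + (1.5599e-23)² − 2·1.6161e-23·1.5599e-23·cos(67°)
|Δp⃗| = 1.7536e-23 kg·m/s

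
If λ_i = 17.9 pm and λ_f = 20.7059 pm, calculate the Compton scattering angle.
99.00°

First find the wavelength shift:
Δλ = λ' - λ = 20.7059 - 17.9 = 2.8059 pm

Using Δλ = λ_C(1 - cos θ), with λ_C = h/(m_e·c) ≈ 2.42631024 pm:
cos θ = 1 - Δλ/λ_C
cos θ = 1 - 2.8059/2.42631024
cos θ = -0.156447

θ = arccos(-0.156447)
θ = 99.00°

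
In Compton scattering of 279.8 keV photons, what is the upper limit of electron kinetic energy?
146.2509 keV

Maximum energy transfer occurs at θ = 180° (backscattering).

Initial photon: E₀ = 279.8 keV → λ₀ = 4.4312 pm

Maximum Compton shift (at 180°):
Δλ_max = 2λ_C = 2 × 2.4263 = 4.8526 pm

Final wavelength:
λ' = 4.4312 + 4.8526 = 9.2838 pm

Minimum photon energy (maximum energy to electron):
E'_min = hc/λ' = 133.5491 keV

Maximum electron kinetic energy:
K_max = E₀ - E'_min = 279.8000 - 133.5491 = 146.2509 keV

(Intermediate values are shown rounded; full precision is carried through to the final answer.)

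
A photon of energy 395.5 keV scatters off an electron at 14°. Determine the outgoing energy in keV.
386.6117 keV

First convert energy to wavelength:
λ = hc/E, with hc ≈ 1239.842 keV·pm (i.e. 1239.842 eV·nm)

For E = 395.5 keV = 395500 eV:
λ = 1239.842 keV·pm / 395.5 keV
λ = 3.1349 pm

Calculate the Compton shift:
Δλ = λ_C(1 - cos(14°)) = 2.4263 × 0.0297
Δλ = 0.0721 pm

Final wavelength:
λ' = 3.1349 + 0.0721 = 3.2069 pm

Final energy:
E' = hc/λ' = 1239.842 / 3.2069 = 386.6117 keV

(Intermediate values are shown rounded; full precision is carried through to the final answer.)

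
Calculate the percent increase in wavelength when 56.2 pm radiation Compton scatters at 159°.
8.3478%

Calculate the Compton shift:
Δλ = λ_C(1 - cos(159°))
Δλ = 2.4263 × (1 - cos(159°))
Δλ = 2.4263 × 1.9336
Δλ = 4.6915 pm

Percentage change:
(Δλ/λ₀) × 100 = (4.6915/56.2) × 100
= 8.3478%

(Intermediate values are shown rounded; full precision is carried through to the final answer.)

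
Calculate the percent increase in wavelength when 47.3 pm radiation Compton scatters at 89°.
5.0401%

Calculate the Compton shift:
Δλ = λ_C(1 - cos(89°))
Δλ = 2.4263 × (1 - cos(89°))
Δλ = 2.4263 × 0.9825
Δλ = 2.3840 pm

Percentage change:
(Δλ/λ₀) × 100 = (2.3840/47.3) × 100
= 5.0401%

(Intermediate values are shown rounded; full precision is carried through to the final answer.)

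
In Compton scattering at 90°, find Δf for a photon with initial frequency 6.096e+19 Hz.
2.014e+19 Hz (decrease)

Convert frequency to wavelength (c = 299792458 m/s):
λ₀ = c/f₀ = 299792458/6.096e+19 = 4.9178553e-12 m = 4.9179 pm

Calculate Compton shift:
Δλ = λ_C(1 - cos(90°)) = 2.4263 pm

Final wavelength:
λ' = λ₀ + Δλ = 4.9179 + 2.4263 = 7.3442 pm

Final frequency:
f' = c/λ' = 299792458/7.3441655e-12 = 4.0820493e+19 Hz

Frequency shift (decrease):
Δf = f₀ - f' = 6.096e+19 - 4.0820493e+19 = 2.014e+19 Hz

(Intermediate values are shown rounded; full precision is carried through to the final answer.)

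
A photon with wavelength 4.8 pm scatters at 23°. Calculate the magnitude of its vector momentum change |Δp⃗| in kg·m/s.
5.4232e-23 kg·m/s

Photon momentum magnitude is p = h/λ.

Initial momentum:
p₀ = h/λ = 6.6261e-34/4.8000e-12 = 1.3804e-22 kg·m/s

After scattering:
λ' = λ + Δλ = 4.8 + 0.1929 = 4.9929 pm
p' = h/λ' = 6.6261e-34/4.9929e-12 = 1.3271e-22 kg·m/s

Momentum is a vector; the scattered photon's direction makes angle θ = 23° with the incident direction. The magnitude of the vector change Δp⃗ = p⃗₀ − p⃗' is found from the law of cosines:
|Δp⃗|² = p₀² + p'² − 2p₀p'cos θ
|Δp⃗|² = (1.3804e-22)² + (1.3271e-22)² − 2·1.3804e-22·1.3271e-22·cos(23°)
|Δp⃗| = 5.4232e-23 kg·m/s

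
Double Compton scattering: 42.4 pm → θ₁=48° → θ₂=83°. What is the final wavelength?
45.3334 pm

Apply Compton shift twice:

First scattering at θ₁ = 48°:
Δλ₁ = λ_C(1 - cos(48°))
Δλ₁ = 2.4263 × 0.3309
Δλ₁ = 0.8028 pm

After first scattering:
λ₁ = 42.4 + 0.8028 = 43.2028 pm

Second scattering at θ₂ = 83°:
Δλ₂ = λ_C(1 - cos(83°))
Δλ₂ = 2.4263 × 0.8781
Δλ₂ = 2.1306 pm

Final wavelength:
λ₂ = 43.2028 + 2.1306 = 45.3334 pm

Total shift: Δλ_total = 0.8028 + 2.1306 = 2.9334 pm

(Intermediate values are shown rounded; full precision is carried through to the final answer.)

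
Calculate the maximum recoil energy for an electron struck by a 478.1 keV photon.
311.5864 keV

Maximum energy transfer occurs at θ = 180° (backscattering).

Initial photon: E₀ = 478.1 keV → λ₀ = 2.5933 pm

Maximum Compton shift (at 180°):
Δλ_max = 2λ_C = 2 × 2.4263 = 4.8526 pm

Final wavelength:
λ' = 2.5933 + 4.8526 = 7.4459 pm

Minimum photon energy (maximum energy to electron):
E'_min = hc/λ' = 166.5136 keV

Maximum electron kinetic energy:
K_max = E₀ - E'_min = 478.1000 - 166.5136 = 311.5864 keV

(Intermediate values are shown rounded; full precision is carried through to the final answer.)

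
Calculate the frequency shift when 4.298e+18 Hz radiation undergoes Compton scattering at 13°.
3.828e+15 Hz (decrease)

Convert frequency to wavelength (c = 299792458 m/s):
λ₀ = c/f₀ = 299792458/4.298e+18 = 6.9751619e-11 m = 69.7516 pm

Calculate Compton shift:
Δλ = λ_C(1 - cos(13°)) = 0.0622 pm

Final wavelength:
λ' = λ₀ + Δλ = 69.7516 + 0.0622 = 69.8138 pm

Final frequency:
f' = c/λ' = 299792458/6.9813805e-11 = 4.2941716e+18 Hz

Frequency shift (decrease):
Δf = f₀ - f' = 4.298e+18 - 4.2941716e+18 = 3.828e+15 Hz

(Intermediate values are shown rounded; full precision is carried through to the final answer.)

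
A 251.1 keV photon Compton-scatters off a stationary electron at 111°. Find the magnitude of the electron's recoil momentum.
1.7951e-22 kg·m/s

The electron is initially at rest, so by conservation of momentum:
p⃗_e = p⃗₀ − p⃗'  (incident photon momentum minus scattered photon momentum)

Photon momentum magnitudes (p = h/λ = E/c):
λ₀ = hc/E₀ = 4.9376 pm → p₀ = h/λ₀ = 1.3420e-22 kg·m/s
Δλ = λ_C(1 − cos 111°) = 3.2958 pm
λ' = 8.2335 pm → p' = h/λ' = 8.0477e-23 kg·m/s

The scattered photon makes angle θ = 111° with the incident direction, so by the law of cosines:
|p⃗_e|² = p₀² + p'² − 2p₀p'cos θ
|p⃗_e|² = (1.3420e-22)² + (8.0477e-23)² − 2·1.3420e-22·8.0477e-23·cos(111°)
|p⃗_e| = 1.7951e-22 kg·m/s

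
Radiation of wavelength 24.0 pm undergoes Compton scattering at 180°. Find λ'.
28.8526 pm

Using the Compton formula: λ' = λ + λ_C(1 − cos θ)

For θ = 180°, cos θ = -1 (exact) = -1.0000, so:
1 − cos 180° = 1 − (-1) = 2.0000

Δλ = λ_C × 2.0000 = 2.4263 × 2.0000 = 4.8526 pm

λ' = 24.0 + 4.8526 = 28.8526 pm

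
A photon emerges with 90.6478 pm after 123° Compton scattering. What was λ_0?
86.9000 pm

From λ' = λ + Δλ, we have λ = λ' - Δλ

First calculate the Compton shift:
Δλ = λ_C(1 - cos θ)
Δλ = 2.4263 × (1 - cos(123°))
Δλ = 2.4263 × 1.5446
Δλ = 3.7478 pm

Initial wavelength:
λ = λ' - Δλ
λ = 90.6478 - 3.7478
λ = 86.9000 pm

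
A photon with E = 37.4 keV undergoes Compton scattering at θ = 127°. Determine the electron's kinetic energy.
3.9246 keV

By energy conservation: K_e = E_initial - E_final

First find the scattered photon energy:
Initial wavelength: λ = hc/E = 33.1509 pm
Compton shift: Δλ = λ_C(1 - cos(127°)) = 3.8865 pm
Final wavelength: λ' = 33.1509 + 3.8865 = 37.0374 pm
Final photon energy: E' = hc/λ' = 33.4754 keV

Electron kinetic energy:
K_e = E - E' = 37.4000 - 33.4754 = 3.9246 keV

(Intermediate values are shown rounded; full precision is carried through to the final answer.)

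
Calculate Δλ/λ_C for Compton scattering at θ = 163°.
1.9563 λ_C

The Compton shift formula is:
Δλ = λ_C(1 - cos θ)

Dividing both sides by λ_C:
Δλ/λ_C = 1 - cos θ

For θ = 163°:
Δλ/λ_C = 1 - cos(163°)
Δλ/λ_C = 1 - -0.9563
Δλ/λ_C = 1.9563

This means the shift is 1.9563 × λ_C = 4.7466 pm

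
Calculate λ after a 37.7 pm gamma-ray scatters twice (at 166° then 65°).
43.8815 pm

Apply Compton shift twice:

First scattering at θ₁ = 166°:
Δλ₁ = λ_C(1 - cos(166°))
Δλ₁ = 2.4263 × 1.9703
Δλ₁ = 4.7805 pm

After first scattering:
λ₁ = 37.7 + 4.7805 = 42.4805 pm

Second scattering at θ₂ = 65°:
Δλ₂ = λ_C(1 - cos(65°))
Δλ₂ = 2.4263 × 0.5774
Δλ₂ = 1.4009 pm

Final wavelength:
λ₂ = 42.4805 + 1.4009 = 43.8815 pm

Total shift: Δλ_total = 4.7805 + 1.4009 = 6.1815 pm

(Intermediate values are shown rounded; full precision is carried through to the final answer.)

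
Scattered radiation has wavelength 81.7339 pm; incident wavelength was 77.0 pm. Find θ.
162.00°

First find the wavelength shift:
Δλ = λ' - λ = 81.7339 - 77.0 = 4.7339 pm

Using Δλ = λ_C(1 - cos θ), with λ_C = h/(m_e·c) ≈ 2.42631024 pm:
cos θ = 1 - Δλ/λ_C
cos θ = 1 - 4.7339/2.42631024
cos θ = -0.951070

θ = arccos(-0.951070)
θ = 162.00°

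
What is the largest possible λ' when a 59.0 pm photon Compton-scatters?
63.8526 pm (at θ = 180°)

The Compton shift is Δλ = λ_C(1 − cos θ).

Since cos θ ranges from −1 to 1, the factor (1 − cos θ) ranges from 0 to 2; the maximum shift occurs at θ = 180° (backscattering):
Δλ_max = 2λ_C = 2 × 2.4263 pm = 4.8526 pm

Maximum scattered wavelength:
λ'_max = λ₀ + Δλ_max = 59.0 + 4.8526 = 63.8526 pm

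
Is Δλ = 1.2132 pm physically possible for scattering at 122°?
No, inconsistent

Calculate the expected shift for θ = 122°:

Δλ_expected = λ_C(1 - cos(122°))
Δλ_expected = 2.4263 × (1 - cos(122°))
Δλ_expected = 2.4263 × 1.5299
Δλ_expected = 3.7121 pm

Given shift: 1.2132 pm
Expected shift: 3.7121 pm
Difference: 2.4989 pm

The values do not match. The given shift corresponds to θ ≈ 60.0°, not 122°.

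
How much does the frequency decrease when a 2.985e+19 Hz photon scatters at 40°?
1.597e+18 Hz (decrease)

Convert frequency to wavelength (c = 299792458 m/s):
λ₀ = c/f₀ = 299792458/2.985e+19 = 1.0043298e-11 m = 10.0433 pm

Calculate Compton shift:
Δλ = λ_C(1 - cos(40°)) = 0.5676 pm

Final wavelength:
λ' = λ₀ + Δλ = 10.0433 + 0.5676 = 10.6109 pm

Final frequency:
f' = c/λ' = 299792458/1.0610947e-11 = 2.8253129e+19 Hz

Frequency shift (decrease):
Δf = f₀ - f' = 2.985e+19 - 2.8253129e+19 = 1.597e+18 Hz

(Intermediate values are shown rounded; full precision is carried through to the final answer.)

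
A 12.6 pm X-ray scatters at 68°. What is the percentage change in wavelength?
12.0428%

Calculate the Compton shift:
Δλ = λ_C(1 - cos(68°))
Δλ = 2.4263 × (1 - cos(68°))
Δλ = 2.4263 × 0.6254
Δλ = 1.5174 pm

Percentage change:
(Δλ/λ₀) × 100 = (1.5174/12.6) × 100
= 12.0428%

(Intermediate values are shown rounded; full precision is carried through to the final answer.)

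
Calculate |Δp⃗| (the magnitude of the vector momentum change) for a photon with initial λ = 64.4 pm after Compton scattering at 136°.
1.8501e-23 kg·m/s

Photon momentum magnitude is p = h/λ.

Initial momentum:
p₀ = h/λ = 6.6261e-34/6.4400e-11 = 1.0289e-23 kg·m/s

After scattering:
λ' = λ + Δλ = 64.4 + 4.1717 = 68.5717 pm
p' = h/λ' = 6.6261e-34/6.8572e-11 = 9.6630e-24 kg·m/s

Momentum is a vector; the scattered photon's direction makes angle θ = 136° with the incident direction. The magnitude of the vector change Δp⃗ = p⃗₀ − p⃗' is found from the law of cosines:
|Δp⃗|² = p₀² + p'² − 2p₀p'cos θ
|Δp⃗|² = (1.0289e-23)² + (9.6630e-24)² − 2·1.0289e-23·9.6630e-24·cos(136°)
|Δp⃗| = 1.8501e-23 kg·m/s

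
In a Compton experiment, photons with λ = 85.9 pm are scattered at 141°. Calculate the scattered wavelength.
90.2119 pm

Using the Compton scattering formula:
λ' = λ + Δλ = λ + λ_C(1 - cos θ)

Given:
- Initial wavelength λ = 85.9 pm
- Scattering angle θ = 141°
- Compton wavelength λ_C ≈ 2.4263 pm

Calculate the shift:
Δλ = 2.4263 × (1 - cos(141°))
Δλ = 2.4263 × 1.7771
Δλ = 4.3119 pm

Final wavelength:
λ' = 85.9 + 4.3119 = 90.2119 pm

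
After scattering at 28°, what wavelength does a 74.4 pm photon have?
74.6840 pm

Using the Compton scattering formula:
λ' = λ + Δλ = λ + λ_C(1 - cos θ)

Given:
- Initial wavelength λ = 74.4 pm
- Scattering angle θ = 28°
- Compton wavelength λ_C ≈ 2.4263 pm

Calculate the shift:
Δλ = 2.4263 × (1 - cos(28°))
Δλ = 2.4263 × 0.1171
Δλ = 0.2840 pm

Final wavelength:
λ' = 74.4 + 0.2840 = 74.6840 pm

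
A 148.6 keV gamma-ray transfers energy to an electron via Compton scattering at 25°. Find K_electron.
3.9414 keV

By energy conservation: K_e = E_initial - E_final

First find the scattered photon energy:
Initial wavelength: λ = hc/E = 8.3435 pm
Compton shift: Δλ = λ_C(1 - cos(25°)) = 0.2273 pm
Final wavelength: λ' = 8.3435 + 0.2273 = 8.5708 pm
Final photon energy: E' = hc/λ' = 144.6586 keV

Electron kinetic energy:
K_e = E - E' = 148.6000 - 144.6586 = 3.9414 keV

(Intermediate values are shown rounded; full precision is carried through to the final answer.)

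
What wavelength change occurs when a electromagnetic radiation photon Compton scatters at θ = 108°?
3.1761 pm

Using the Compton scattering formula:
Δλ = λ_C(1 - cos θ)

where λ_C = h/(m_e·c) ≈ 2.4263 pm is the Compton wavelength of an electron.

For θ = 108°:
cos(108°) = -0.3090
1 - cos(108°) = 1.3090

Δλ = 2.4263 × 1.3090
Δλ = 3.1761 pm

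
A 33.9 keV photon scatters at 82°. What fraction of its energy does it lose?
0.0540 (or 5.40%)

Calculate initial and final photon energies:

Initial: E₀ = 33.9 keV → λ₀ = 36.5735 pm
Compton shift: Δλ = 2.0886 pm
Final wavelength: λ' = 38.6621 pm
Final energy: E' = 32.0686 keV

Fractional energy loss:
(E₀ - E')/E₀ = (33.9000 - 32.0686)/33.9000
= 1.8314/33.9000
= 0.0540
= 5.40%

(Intermediate values are shown rounded; full precision is carried through to the final answer.)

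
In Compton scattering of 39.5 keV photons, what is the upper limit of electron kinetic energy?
5.2890 keV

Maximum energy transfer occurs at θ = 180° (backscattering).

Initial photon: E₀ = 39.5 keV → λ₀ = 31.3884 pm

Maximum Compton shift (at 180°):
Δλ_max = 2λ_C = 2 × 2.4263 = 4.8526 pm

Final wavelength:
λ' = 31.3884 + 4.8526 = 36.2410 pm

Minimum photon energy (maximum energy to electron):
E'_min = hc/λ' = 34.2110 keV

Maximum electron kinetic energy:
K_max = E₀ - E'_min = 39.5000 - 34.2110 = 5.2890 keV

(Intermediate values are shown rounded; full precision is carried through to the final answer.)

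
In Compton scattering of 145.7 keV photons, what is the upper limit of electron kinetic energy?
52.9126 keV

Maximum energy transfer occurs at θ = 180° (backscattering).

Initial photon: E₀ = 145.7 keV → λ₀ = 8.5096 pm

Maximum Compton shift (at 180°):
Δλ_max = 2λ_C = 2 × 2.4263 = 4.8526 pm

Final wavelength:
λ' = 8.5096 + 4.8526 = 13.3622 pm

Minimum photon energy (maximum energy to electron):
E'_min = hc/λ' = 92.7874 keV

Maximum electron kinetic energy:
K_max = E₀ - E'_min = 145.7000 - 92.7874 = 52.9126 keV

(Intermediate values are shown rounded; full precision is carried through to the final answer.)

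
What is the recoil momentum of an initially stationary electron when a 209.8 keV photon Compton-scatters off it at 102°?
1.4725e-22 kg·m/s

The electron is initially at rest, so by conservation of momentum:
p⃗_e = p⃗₀ − p⃗'  (incident photon momentum minus scattered photon momentum)

Photon momentum magnitudes (p = h/λ = E/c):
λ₀ = hc/E₀ = 5.9096 pm → p₀ = h/λ₀ = 1.1212e-22 kg·m/s
Δλ = λ_C(1 − cos 102°) = 2.9308 pm
λ' = 8.8404 pm → p' = h/λ' = 7.4952e-23 kg·m/s

The scattered photon makes angle θ = 102° with the incident direction, so by the law of cosines:
|p⃗_e|² = p₀² + p'² − 2p₀p'cos θ
|p⃗_e|² = (1.1212e-22)² + (7.4952e-23)² − 2·1.1212e-22·7.4952e-23·cos(102°)
|p⃗_e| = 1.4725e-22 kg·m/s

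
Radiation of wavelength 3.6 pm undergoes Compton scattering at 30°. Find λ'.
3.9251 pm

Using the Compton formula: λ' = λ + λ_C(1 − cos θ)

For θ = 30°, cos θ = √3/2 (exact) ≈ 0.8660, so:
1 − cos 30° = 1 − (√3/2) ≈ 0.1340

Δλ = λ_C × 0.1340 = 2.4263 × 0.1340 = 0.3251 pm

λ' = 3.6 + 0.3251 = 3.9251 pm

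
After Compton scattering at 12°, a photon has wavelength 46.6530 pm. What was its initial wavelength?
46.6000 pm

From λ' = λ + Δλ, we have λ = λ' - Δλ

First calculate the Compton shift:
Δλ = λ_C(1 - cos θ)
Δλ = 2.4263 × (1 - cos(12°))
Δλ = 2.4263 × 0.0219
Δλ = 0.0530 pm

Initial wavelength:
λ = λ' - Δλ
λ = 46.6530 - 0.0530
λ = 46.6000 pm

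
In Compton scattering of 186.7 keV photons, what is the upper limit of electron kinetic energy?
78.8262 keV

Maximum energy transfer occurs at θ = 180° (backscattering).

Initial photon: E₀ = 186.7 keV → λ₀ = 6.6408 pm

Maximum Compton shift (at 180°):
Δλ_max = 2λ_C = 2 × 2.4263 = 4.8526 pm

Final wavelength:
λ' = 6.6408 + 4.8526 = 11.4934 pm

Minimum photon energy (maximum energy to electron):
E'_min = hc/λ' = 107.8738 keV

Maximum electron kinetic energy:
K_max = E₀ - E'_min = 186.7000 - 107.8738 = 78.8262 keV

(Intermediate values are shown rounded; full precision is carried through to the final answer.)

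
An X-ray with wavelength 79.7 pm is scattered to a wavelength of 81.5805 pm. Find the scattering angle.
77.00°

First find the wavelength shift:
Δλ = λ' - λ = 81.5805 - 79.7 = 1.8805 pm

Using Δλ = λ_C(1 - cos θ), with λ_C = h/(m_e·c) ≈ 2.42631024 pm:
cos θ = 1 - Δλ/λ_C
cos θ = 1 - 1.8805/2.42631024
cos θ = 0.224955

θ = arccos(0.224955)
θ = 77.00°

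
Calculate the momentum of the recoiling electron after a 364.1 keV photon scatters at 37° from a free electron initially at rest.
1.1803e-22 kg·m/s

The electron is initially at rest, so by conservation of momentum:
p⃗_e = p⃗₀ − p⃗'  (incident photon momentum minus scattered photon momentum)

Photon momentum magnitudes (p = h/λ = E/c):
λ₀ = hc/E₀ = 3.4052 pm → p₀ = h/λ₀ = 1.9459e-22 kg·m/s
Δλ = λ_C(1 − cos 37°) = 0.4886 pm
λ' = 3.8938 pm → p' = h/λ' = 1.7017e-22 kg·m/s

The scattered photon makes angle θ = 37° with the incident direction, so by the law of cosines:
|p⃗_e|² = p₀² + p'² − 2p₀p'cos θ
|p⃗_e|² = (1.9459e-22)² + (1.7017e-22)² − 2·1.9459e-22·1.7017e-22·cos(37°)
|p⃗_e| = 1.1803e-22 kg·m/s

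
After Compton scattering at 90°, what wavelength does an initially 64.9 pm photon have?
67.3263 pm

Using the Compton formula: λ' = λ + λ_C(1 − cos θ)

For θ = 90°, cos θ = 0 (exact) = 0.0000, so:
1 − cos 90° = 1 − (0) = 1.0000

Δλ = λ_C × 1.0000 = 2.4263 × 1.0000 = 2.4263 pm

λ' = 64.9 + 2.4263 = 67.3263 pm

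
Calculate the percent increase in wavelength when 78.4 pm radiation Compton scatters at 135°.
5.2831%

Calculate the Compton shift:
Δλ = λ_C(1 - cos(135°))
Δλ = 2.4263 × (1 - cos(135°))
Δλ = 2.4263 × 1.7071
Δλ = 4.1420 pm

Percentage change:
(Δλ/λ₀) × 100 = (4.1420/78.4) × 100
= 5.2831%

(Intermediate values are shown rounded; full precision is carried through to the final answer.)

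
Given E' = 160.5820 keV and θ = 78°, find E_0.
213.7999 keV

Convert final energy to wavelength (hc ≈ 1239.842 keV·pm):
λ' = hc/E' = 1239.842 / 160.5820 = 7.7209 pm

Calculate the Compton shift:
Δλ = λ_C(1 - cos(78°))
Δλ = 2.4263 × (1 - cos(78°))
Δλ = 1.9219 pm

Initial wavelength:
λ = λ' - Δλ = 7.7209 - 1.9219 = 5.7991 pm

Initial energy:
E = hc/λ = 1239.842 / 5.7991 = 213.7999 keV

(Intermediate values are shown rounded; full precision is carried through to the final answer.)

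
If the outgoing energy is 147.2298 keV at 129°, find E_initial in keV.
277.5001 keV

Convert final energy to wavelength (hc ≈ 1239.842 keV·pm):
λ' = hc/E' = 1239.842 / 147.2298 = 8.4211 pm

Calculate the Compton shift:
Δλ = λ_C(1 - cos(129°))
Δλ = 2.4263 × (1 - cos(129°))
Δλ = 3.9532 pm

Initial wavelength:
λ = λ' - Δλ = 8.4211 - 3.9532 = 4.4679 pm

Initial energy:
E = hc/λ = 1239.842 / 4.4679 = 277.5001 keV

(Intermediate values are shown rounded; full precision is carried through to the final answer.)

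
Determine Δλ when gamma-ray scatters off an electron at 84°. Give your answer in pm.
2.1727 pm

Using the Compton scattering formula:
Δλ = λ_C(1 - cos θ)

where λ_C = h/(m_e·c) ≈ 2.4263 pm is the Compton wavelength of an electron.

For θ = 84°:
cos(84°) = 0.1045
1 - cos(84°) = 0.8955

Δλ = 2.4263 × 0.8955
Δλ = 2.1727 pm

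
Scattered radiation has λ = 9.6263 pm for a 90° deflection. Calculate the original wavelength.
7.2000 pm

From λ' = λ + Δλ, we have λ = λ' - Δλ

First calculate the Compton shift:
Δλ = λ_C(1 - cos θ)
Δλ = 2.4263 × (1 - cos(90°))
Δλ = 2.4263 × 1.0000
Δλ = 2.4263 pm

Initial wavelength:
λ = λ' - Δλ
λ = 9.6263 - 2.4263
λ = 7.2000 pm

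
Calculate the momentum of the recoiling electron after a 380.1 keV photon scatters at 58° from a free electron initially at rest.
1.7752e-22 kg·m/s

The electron is initially at rest, so by conservation of momentum:
p⃗_e = p⃗₀ − p⃗'  (incident photon momentum minus scattered photon momentum)

Photon momentum magnitudes (p = h/λ = E/c):
λ₀ = hc/E₀ = 3.2619 pm → p₀ = h/λ₀ = 2.0314e-22 kg·m/s
Δλ = λ_C(1 − cos 58°) = 1.1406 pm
λ' = 4.4024 pm → p' = h/λ' = 1.5051e-22 kg·m/s

The scattered photon makes angle θ = 58° with the incident direction, so by the law of cosines:
|p⃗_e|² = p₀² + p'² − 2p₀p'cos θ
|p⃗_e|² = (2.0314e-22)² + (1.5051e-22)² − 2·2.0314e-22·1.5051e-22·cos(58°)
|p⃗_e| = 1.7752e-22 kg·m/s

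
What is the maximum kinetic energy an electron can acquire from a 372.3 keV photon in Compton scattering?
220.7827 keV

Maximum energy transfer occurs at θ = 180° (backscattering).

Initial photon: E₀ = 372.3 keV → λ₀ = 3.3302 pm

Maximum Compton shift (at 180°):
Δλ_max = 2λ_C = 2 × 2.4263 = 4.8526 pm

Final wavelength:
λ' = 3.3302 + 4.8526 = 8.1828 pm

Minimum photon energy (maximum energy to electron):
E'_min = hc/λ' = 151.5173 keV

Maximum electron kinetic energy:
K_max = E₀ - E'_min = 372.3000 - 151.5173 = 220.7827 keV

(Intermediate values are shown rounded; full precision is carried through to the final answer.)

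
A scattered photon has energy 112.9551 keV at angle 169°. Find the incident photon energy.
200.9999 keV

Convert final energy to wavelength (hc ≈ 1239.842 keV·pm):
λ' = hc/E' = 1239.842 / 112.9551 = 10.9764 pm

Calculate the Compton shift:
Δλ = λ_C(1 - cos(169°))
Δλ = 2.4263 × (1 - cos(169°))
Δλ = 4.8080 pm

Initial wavelength:
λ = λ' - Δλ = 10.9764 - 4.8080 = 6.1684 pm

Initial energy:
E = hc/λ = 1239.842 / 6.1684 = 200.9999 keV

(Intermediate values are shown rounded; full precision is carried through to the final answer.)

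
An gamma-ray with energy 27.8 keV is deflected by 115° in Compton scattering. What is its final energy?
25.8030 keV

First convert energy to wavelength:
λ = hc/E, with hc ≈ 1239.842 keV·pm (i.e. 1239.842 eV·nm)

For E = 27.8 keV = 27800 eV:
λ = 1239.842 keV·pm / 27.8 keV
λ = 44.5986 pm

Calculate the Compton shift:
Δλ = λ_C(1 - cos(115°)) = 2.4263 × 1.4226
Δλ = 3.4517 pm

Final wavelength:
λ' = 44.5986 + 3.4517 = 48.0503 pm

Final energy:
E' = hc/λ' = 1239.842 / 48.0503 = 25.8030 keV

(Intermediate values are shown rounded; full precision is carried through to the final answer.)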